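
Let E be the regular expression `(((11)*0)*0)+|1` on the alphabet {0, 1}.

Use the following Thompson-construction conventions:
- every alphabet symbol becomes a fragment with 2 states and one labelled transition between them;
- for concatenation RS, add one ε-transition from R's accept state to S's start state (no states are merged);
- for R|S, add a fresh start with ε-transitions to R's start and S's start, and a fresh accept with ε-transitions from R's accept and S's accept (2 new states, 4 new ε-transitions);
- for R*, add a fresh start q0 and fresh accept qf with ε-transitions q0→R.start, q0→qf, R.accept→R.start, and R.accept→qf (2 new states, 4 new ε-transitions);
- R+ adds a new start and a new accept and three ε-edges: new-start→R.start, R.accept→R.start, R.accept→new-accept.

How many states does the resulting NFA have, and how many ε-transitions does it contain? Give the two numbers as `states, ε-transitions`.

Recursing over subexpressions:
Each of the 5 symbol leaves contributes 2 states and 0 ε-transitions.
  11 → 4 states, 1 ε-transition
  (11)* → 6 states, 5 ε-transitions
  (11)*0 → 8 states, 6 ε-transitions
  ((11)*0)* → 10 states, 10 ε-transitions
  ((11)*0)*0 → 12 states, 11 ε-transitions
  (((11)*0)*0)+ → 14 states, 14 ε-transitions
  (((11)*0)*0)+|1 → 18 states, 18 ε-transitions

18, 18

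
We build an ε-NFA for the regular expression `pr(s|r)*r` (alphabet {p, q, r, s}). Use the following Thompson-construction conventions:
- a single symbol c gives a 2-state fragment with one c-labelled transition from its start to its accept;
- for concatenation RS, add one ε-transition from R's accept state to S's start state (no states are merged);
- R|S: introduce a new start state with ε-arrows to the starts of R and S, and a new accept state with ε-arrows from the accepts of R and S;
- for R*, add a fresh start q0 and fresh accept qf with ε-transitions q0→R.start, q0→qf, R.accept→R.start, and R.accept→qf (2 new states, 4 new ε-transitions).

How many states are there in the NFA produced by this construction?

14

By structural recursion:
Each of the 5 symbol leaves contributes a 2-state fragment.
  s|r = 6 states
  (s|r)* = 8 states
  pr(s|r)*r = 14 states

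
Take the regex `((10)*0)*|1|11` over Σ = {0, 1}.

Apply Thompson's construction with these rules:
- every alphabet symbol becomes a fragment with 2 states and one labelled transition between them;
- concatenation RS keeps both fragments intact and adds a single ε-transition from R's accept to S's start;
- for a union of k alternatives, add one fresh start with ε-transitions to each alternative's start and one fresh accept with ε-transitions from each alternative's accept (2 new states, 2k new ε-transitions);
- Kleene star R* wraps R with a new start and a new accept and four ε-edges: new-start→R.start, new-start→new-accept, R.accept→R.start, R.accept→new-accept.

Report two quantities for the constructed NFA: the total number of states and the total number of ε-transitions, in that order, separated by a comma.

18, 17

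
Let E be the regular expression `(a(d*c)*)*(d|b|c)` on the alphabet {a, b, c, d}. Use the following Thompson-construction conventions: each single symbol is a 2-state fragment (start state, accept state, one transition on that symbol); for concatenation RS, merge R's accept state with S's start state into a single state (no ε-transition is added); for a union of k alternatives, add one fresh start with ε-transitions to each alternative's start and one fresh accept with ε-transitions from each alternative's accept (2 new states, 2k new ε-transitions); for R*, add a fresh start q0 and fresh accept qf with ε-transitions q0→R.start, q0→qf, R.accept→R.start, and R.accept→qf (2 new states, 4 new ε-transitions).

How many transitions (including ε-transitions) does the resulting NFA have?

By structural recursion:
Each of the 6 symbol leaves contributes 1 transition (1 symbol, 0 ε).
  d* → 5 transitions (1 symbol, 4 ε)
  d*c → 6 transitions (2 symbol, 4 ε)
  (d*c)* → 10 transitions (2 symbol, 8 ε)
  a(d*c)* → 11 transitions (3 symbol, 8 ε)
  (a(d*c)*)* → 15 transitions (3 symbol, 12 ε)
  d|b|c → 9 transitions (3 symbol, 6 ε)
  (a(d*c)*)*(d|b|c) → 24 transitions (6 symbol, 18 ε)

24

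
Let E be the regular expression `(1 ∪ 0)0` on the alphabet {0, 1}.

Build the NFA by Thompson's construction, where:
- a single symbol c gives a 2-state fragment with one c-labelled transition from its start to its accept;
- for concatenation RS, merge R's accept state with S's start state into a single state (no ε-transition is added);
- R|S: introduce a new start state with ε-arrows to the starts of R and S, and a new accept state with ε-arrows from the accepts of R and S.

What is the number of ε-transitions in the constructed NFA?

Building bottom-up:
Each of the 3 symbol leaves contributes 0 ε-transitions.
  1 ∪ 0 = 4 ε-transitions
  (1 ∪ 0)0 = 4 ε-transitions

4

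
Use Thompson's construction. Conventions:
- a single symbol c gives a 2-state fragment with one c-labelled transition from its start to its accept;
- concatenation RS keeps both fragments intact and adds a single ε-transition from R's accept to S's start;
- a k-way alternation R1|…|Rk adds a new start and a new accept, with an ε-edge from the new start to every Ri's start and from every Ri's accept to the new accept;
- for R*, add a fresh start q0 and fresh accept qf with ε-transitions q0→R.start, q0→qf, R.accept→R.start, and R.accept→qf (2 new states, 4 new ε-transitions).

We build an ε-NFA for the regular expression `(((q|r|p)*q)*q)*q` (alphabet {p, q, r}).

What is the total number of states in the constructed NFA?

By structural recursion:
Each of the 6 symbol leaves contributes a 2-state fragment.
  q|r|p → 8 states
  (q|r|p)* → 10 states
  (q|r|p)*q → 12 states
  ((q|r|p)*q)* → 14 states
  ((q|r|p)*q)*q → 16 states
  (((q|r|p)*q)*q)* → 18 states
  (((q|r|p)*q)*q)*q → 20 states

20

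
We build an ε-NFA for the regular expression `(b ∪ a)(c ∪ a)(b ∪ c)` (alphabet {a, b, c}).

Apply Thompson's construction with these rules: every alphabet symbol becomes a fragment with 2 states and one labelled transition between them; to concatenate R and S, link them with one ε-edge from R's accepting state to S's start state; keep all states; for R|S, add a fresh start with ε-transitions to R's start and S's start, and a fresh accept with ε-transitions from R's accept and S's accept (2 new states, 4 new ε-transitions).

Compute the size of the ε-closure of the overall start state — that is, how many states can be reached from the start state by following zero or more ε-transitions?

Work bottom-up. For each fragment F, track |ε-closure(F.start)| and whether F's accept lies in that closure (i.e. whether F accepts ε). A single-symbol fragment has closure size 1 and does not accept ε.
  b ∪ a : |ε-closure| = 1 + 1 + 1 = 3 (the new accept is not ε-reachable since no branch accepts ε)
  c ∪ a : |ε-closure| = 1 + 1 + 1 = 3 (the new accept is not ε-reachable since no branch accepts ε)
  b ∪ c : new start ε-reaches every alternative's start; none of them accept ε, so the new accept is not reached: |ε-closure| = 1 + 1 + 1 = 3
  (b ∪ a)(c ∪ a)(b ∪ c) : same as the first factor's closure: |ε-closure| = 3

3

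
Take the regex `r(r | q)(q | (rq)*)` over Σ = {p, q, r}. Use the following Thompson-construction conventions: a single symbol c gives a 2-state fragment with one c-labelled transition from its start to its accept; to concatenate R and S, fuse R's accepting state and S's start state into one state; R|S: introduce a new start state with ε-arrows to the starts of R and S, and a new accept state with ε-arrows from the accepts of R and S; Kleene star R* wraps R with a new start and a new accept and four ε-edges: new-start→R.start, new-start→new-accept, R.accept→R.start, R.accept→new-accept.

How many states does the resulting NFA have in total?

15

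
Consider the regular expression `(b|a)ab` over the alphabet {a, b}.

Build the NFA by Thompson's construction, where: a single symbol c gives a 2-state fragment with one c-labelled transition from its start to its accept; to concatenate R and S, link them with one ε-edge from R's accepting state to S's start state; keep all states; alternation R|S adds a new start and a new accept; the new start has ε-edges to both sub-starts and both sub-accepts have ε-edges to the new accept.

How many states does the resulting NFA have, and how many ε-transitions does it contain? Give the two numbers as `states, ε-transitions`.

By structural recursion:
Each of the 4 symbol leaves contributes 2 states and 0 ε-transitions.
  b|a → 6 states, 4 ε-transitions
  (b|a)ab → 10 states, 6 ε-transitions

10, 6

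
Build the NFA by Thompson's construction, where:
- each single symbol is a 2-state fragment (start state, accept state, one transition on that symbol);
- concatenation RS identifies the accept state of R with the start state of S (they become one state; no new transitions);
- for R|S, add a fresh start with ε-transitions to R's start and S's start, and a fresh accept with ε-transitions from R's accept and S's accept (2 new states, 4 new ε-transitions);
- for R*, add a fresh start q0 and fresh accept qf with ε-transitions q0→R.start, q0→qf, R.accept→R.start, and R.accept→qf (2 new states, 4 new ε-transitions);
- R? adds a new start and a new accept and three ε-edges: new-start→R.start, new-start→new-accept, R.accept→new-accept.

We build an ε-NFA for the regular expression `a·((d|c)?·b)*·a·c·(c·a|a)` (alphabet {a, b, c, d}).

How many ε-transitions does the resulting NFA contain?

Bottom-up over the parse tree:
Each of the 9 symbol leaves contributes 0 ε-transitions.
  d|c → 4 ε-transitions
  (d|c)? → 7 ε-transitions
  (d|c)?·b → 7 ε-transitions
  ((d|c)?·b)* → 11 ε-transitions
  c·a → 0 ε-transitions
  c·a|a → 4 ε-transitions
  a·((d|c)?·b)*·a·c·(c·a|a) → 15 ε-transitions

15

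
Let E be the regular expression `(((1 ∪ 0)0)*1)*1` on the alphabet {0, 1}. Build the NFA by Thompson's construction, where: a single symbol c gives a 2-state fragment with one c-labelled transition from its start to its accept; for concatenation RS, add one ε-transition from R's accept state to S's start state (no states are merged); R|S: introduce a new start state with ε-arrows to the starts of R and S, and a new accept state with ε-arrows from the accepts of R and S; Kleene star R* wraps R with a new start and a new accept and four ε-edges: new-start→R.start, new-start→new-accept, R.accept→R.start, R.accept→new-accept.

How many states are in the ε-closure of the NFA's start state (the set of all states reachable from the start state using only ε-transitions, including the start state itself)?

Let C(F) = |ε-closure(F.start)| within fragment F, and note whether F accepts ε. Symbol fragments have C = 1 and do not accept ε. Then:
  1 ∪ 0 → |ε-closure| = 1 + 1 + 1 = 3 (the new accept is not ε-reachable since no branch accepts ε)
  (1 ∪ 0)0 → |ε-closure| equals the left operand's closure size = 3 (its accept is not ε-reachable, so the closure stops there)
  ((1 ∪ 0)0)* → |ε-closure| = 1 (new start) + 3 (body) + 1 (new accept) = 5
  ((1 ∪ 0)0)*1 → |ε-closure| = 5 + 1 = 6 (closure spills across the concat boundary because the left factor accepts ε)
  (((1 ∪ 0)0)*1)* → the star's fresh start ε-reaches both the body's start and the fresh accept: |ε-closure| = 2 + 6 = 8
  (((1 ∪ 0)0)*1)*1 → |ε-closure| = 8 + 1 = 9 (closure spills across the concat boundary because the left factor accepts ε)

9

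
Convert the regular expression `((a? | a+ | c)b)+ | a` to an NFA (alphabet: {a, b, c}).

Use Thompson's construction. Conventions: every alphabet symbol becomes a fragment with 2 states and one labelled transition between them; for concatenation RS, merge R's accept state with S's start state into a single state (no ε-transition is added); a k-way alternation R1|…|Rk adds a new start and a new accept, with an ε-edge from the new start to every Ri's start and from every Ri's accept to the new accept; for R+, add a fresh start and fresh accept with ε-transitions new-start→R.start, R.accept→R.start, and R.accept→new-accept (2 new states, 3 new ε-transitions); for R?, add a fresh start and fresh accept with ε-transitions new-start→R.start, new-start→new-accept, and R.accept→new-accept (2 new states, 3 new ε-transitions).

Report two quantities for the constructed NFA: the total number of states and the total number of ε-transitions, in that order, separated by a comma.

Recursing over subexpressions:
Each of the 5 symbol leaves contributes 2 states and 0 ε-transitions.
  a? = 4 states, 3 ε-transitions
  a+ = 4 states, 3 ε-transitions
  a? | a+ | c = 12 states, 12 ε-transitions
  (a? | a+ | c)b = 13 states, 12 ε-transitions
  ((a? | a+ | c)b)+ = 15 states, 15 ε-transitions
  ((a? | a+ | c)b)+ | a = 19 states, 19 ε-transitions

19, 19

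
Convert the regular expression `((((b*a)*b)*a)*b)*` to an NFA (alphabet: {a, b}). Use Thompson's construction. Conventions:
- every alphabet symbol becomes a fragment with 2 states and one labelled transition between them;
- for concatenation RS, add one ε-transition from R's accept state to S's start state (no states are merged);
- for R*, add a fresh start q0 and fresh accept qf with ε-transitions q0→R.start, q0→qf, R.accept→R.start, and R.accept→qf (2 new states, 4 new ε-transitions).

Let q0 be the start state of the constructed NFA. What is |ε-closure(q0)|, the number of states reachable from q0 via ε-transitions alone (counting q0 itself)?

Work bottom-up. For each fragment F, track |ε-closure(F.start)| and whether F's accept lies in that closure (i.e. whether F accepts ε). A single-symbol fragment has closure size 1 and does not accept ε.
  b* → new start has ε-edges to the inner start and to the new accept, so |ε-closure| = 2 + 1 = 3
  b*a → |ε-closure| = 3 + 1 = 4 (closure spills across the concat boundary because the left factor accepts ε)
  (b*a)* → new start has ε-edges to the inner start and to the new accept, so |ε-closure| = 2 + 4 = 6
  (b*a)*b → the left operand accepts ε, so the closure extends into the next operand (via the concat ε-link); |ε-closure| = 6 + 1 = 7
  ((b*a)*b)* → |ε-closure| = 1 (new start) + 7 (body) + 1 (new accept) = 9
  ((b*a)*b)*a → |ε-closure| = 9 + 1 = 10 (closure spills across the concat boundary because the left factor accepts ε)
  (((b*a)*b)*a)* → |ε-closure| = 1 (new start) + 10 (body) + 1 (new accept) = 12
  (((b*a)*b)*a)*b → |ε-closure| = 12 + 1 = 13 (closure spills across the concat boundary because the left factor accepts ε)
  ((((b*a)*b)*a)*b)* → new start has ε-edges to the inner start and to the new accept, so |ε-closure| = 2 + 13 = 15

15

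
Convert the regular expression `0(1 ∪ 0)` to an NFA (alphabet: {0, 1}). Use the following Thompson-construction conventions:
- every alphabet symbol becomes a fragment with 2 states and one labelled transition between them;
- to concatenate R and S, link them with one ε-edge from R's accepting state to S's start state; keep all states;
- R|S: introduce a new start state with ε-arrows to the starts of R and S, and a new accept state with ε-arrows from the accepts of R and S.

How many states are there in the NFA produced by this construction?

8

Building bottom-up:
Each of the 3 symbol leaves contributes a 2-state fragment.
  1 ∪ 0 → 6 states
  0(1 ∪ 0) → 8 states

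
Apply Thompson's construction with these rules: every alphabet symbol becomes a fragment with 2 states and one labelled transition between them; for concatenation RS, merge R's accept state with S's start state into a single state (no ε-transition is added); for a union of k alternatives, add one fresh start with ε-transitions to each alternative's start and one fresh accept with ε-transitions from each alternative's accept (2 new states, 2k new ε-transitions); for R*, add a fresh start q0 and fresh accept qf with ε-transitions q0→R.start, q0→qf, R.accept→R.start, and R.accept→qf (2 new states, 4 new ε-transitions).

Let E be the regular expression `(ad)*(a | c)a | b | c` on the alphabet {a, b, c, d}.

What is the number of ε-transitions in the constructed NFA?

14

Recursing over subexpressions:
Each of the 7 symbol leaves contributes 0 ε-transitions.
  ad → 0 ε-transitions
  (ad)* → 4 ε-transitions
  a | c → 4 ε-transitions
  (ad)*(a | c)a → 8 ε-transitions
  (ad)*(a | c)a | b | c → 14 ε-transitions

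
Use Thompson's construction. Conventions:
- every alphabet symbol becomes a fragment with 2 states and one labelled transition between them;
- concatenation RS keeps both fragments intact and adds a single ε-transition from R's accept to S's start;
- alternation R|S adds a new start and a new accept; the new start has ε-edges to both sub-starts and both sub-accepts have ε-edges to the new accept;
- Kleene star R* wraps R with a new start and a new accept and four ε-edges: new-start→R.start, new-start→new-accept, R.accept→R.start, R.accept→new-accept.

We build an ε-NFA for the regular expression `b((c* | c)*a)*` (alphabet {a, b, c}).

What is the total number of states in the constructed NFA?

Building bottom-up:
Each of the 4 symbol leaves contributes a 2-state fragment.
  c* : 4 states
  c* | c : 8 states
  (c* | c)* : 10 states
  (c* | c)*a : 12 states
  ((c* | c)*a)* : 14 states
  b((c* | c)*a)* : 16 states

16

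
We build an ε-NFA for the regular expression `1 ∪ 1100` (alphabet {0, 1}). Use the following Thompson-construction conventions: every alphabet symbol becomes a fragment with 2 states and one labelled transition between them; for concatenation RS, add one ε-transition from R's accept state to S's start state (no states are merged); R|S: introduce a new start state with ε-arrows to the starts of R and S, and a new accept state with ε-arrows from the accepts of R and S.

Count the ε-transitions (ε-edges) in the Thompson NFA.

7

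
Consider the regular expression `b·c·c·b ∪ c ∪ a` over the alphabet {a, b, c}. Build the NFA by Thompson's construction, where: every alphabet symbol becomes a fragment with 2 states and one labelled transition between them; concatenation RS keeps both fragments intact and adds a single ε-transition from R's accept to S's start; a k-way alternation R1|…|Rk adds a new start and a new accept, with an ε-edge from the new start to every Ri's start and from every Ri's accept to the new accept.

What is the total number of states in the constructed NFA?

By structural recursion:
Each of the 6 symbol leaves contributes a 2-state fragment.
  b·c·c·b = 8 states
  b·c·c·b ∪ c ∪ a = 14 states

14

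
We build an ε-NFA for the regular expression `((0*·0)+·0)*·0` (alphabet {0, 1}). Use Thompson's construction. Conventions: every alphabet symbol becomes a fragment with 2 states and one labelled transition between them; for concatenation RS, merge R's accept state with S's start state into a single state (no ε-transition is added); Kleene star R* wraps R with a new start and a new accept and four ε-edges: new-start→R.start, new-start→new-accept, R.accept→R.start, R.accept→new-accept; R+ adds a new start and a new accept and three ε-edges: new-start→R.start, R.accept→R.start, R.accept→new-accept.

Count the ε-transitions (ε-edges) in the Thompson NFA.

Recursing over subexpressions:
Each of the 4 symbol leaves contributes 0 ε-transitions.
  0* → 4 ε-transitions
  0*·0 → 4 ε-transitions
  (0*·0)+ → 7 ε-transitions
  (0*·0)+·0 → 7 ε-transitions
  ((0*·0)+·0)* → 11 ε-transitions
  ((0*·0)+·0)*·0 → 11 ε-transitions

11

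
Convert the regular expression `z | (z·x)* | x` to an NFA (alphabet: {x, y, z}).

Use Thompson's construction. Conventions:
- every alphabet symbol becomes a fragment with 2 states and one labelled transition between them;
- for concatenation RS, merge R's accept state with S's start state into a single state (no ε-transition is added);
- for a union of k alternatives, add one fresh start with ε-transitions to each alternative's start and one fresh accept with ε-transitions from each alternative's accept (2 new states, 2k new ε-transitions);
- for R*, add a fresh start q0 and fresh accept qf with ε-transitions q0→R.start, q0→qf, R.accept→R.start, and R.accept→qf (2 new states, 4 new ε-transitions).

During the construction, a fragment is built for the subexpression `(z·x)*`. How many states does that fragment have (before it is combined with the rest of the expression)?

5

Fragment for `(z·x)*`:
Each of the 2 symbol leaves contributes a 2-state fragment.
  z·x : 3 states
  (z·x)* : 5 states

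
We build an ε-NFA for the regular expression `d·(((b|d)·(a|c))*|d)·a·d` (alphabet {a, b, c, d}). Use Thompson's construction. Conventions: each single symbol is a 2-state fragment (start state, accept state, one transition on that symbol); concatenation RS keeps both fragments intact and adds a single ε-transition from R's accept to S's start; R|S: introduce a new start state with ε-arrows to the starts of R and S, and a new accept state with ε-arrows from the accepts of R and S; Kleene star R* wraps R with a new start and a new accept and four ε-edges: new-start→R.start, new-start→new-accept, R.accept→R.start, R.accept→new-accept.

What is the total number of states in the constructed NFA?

24

Recursing over subexpressions:
Each of the 8 symbol leaves contributes a 2-state fragment.
  b|d → 6 states
  a|c → 6 states
  (b|d)·(a|c) → 12 states
  ((b|d)·(a|c))* → 14 states
  ((b|d)·(a|c))*|d → 18 states
  d·(((b|d)·(a|c))*|d)·a·d → 24 states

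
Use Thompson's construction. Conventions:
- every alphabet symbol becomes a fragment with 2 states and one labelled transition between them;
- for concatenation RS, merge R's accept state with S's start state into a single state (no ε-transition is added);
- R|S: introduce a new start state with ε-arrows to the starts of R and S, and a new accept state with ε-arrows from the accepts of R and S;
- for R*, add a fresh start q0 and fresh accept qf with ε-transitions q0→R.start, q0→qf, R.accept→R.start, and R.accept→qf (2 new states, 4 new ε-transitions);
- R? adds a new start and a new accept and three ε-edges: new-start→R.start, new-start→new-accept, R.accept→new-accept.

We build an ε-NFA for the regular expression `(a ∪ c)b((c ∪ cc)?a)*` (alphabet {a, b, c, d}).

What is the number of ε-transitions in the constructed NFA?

By structural recursion:
Each of the 7 symbol leaves contributes 0 ε-transitions.
  a ∪ c → 4 ε-transitions
  cc → 0 ε-transitions
  c ∪ cc → 4 ε-transitions
  (c ∪ cc)? → 7 ε-transitions
  (c ∪ cc)?a → 7 ε-transitions
  ((c ∪ cc)?a)* → 11 ε-transitions
  (a ∪ c)b((c ∪ cc)?a)* → 15 ε-transitions

15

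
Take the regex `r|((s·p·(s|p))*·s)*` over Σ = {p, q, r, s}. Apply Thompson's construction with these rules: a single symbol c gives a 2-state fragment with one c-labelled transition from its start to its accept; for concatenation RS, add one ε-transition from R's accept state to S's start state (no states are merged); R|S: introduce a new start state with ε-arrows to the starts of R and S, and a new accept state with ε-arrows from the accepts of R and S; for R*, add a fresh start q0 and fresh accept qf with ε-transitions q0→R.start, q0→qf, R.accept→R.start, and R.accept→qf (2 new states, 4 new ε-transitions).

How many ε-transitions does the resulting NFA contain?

Recursing over subexpressions:
Each of the 6 symbol leaves contributes 0 ε-transitions.
  s|p — 4 ε-transitions
  s·p·(s|p) — 6 ε-transitions
  (s·p·(s|p))* — 10 ε-transitions
  (s·p·(s|p))*·s — 11 ε-transitions
  ((s·p·(s|p))*·s)* — 15 ε-transitions
  r|((s·p·(s|p))*·s)* — 19 ε-transitions

19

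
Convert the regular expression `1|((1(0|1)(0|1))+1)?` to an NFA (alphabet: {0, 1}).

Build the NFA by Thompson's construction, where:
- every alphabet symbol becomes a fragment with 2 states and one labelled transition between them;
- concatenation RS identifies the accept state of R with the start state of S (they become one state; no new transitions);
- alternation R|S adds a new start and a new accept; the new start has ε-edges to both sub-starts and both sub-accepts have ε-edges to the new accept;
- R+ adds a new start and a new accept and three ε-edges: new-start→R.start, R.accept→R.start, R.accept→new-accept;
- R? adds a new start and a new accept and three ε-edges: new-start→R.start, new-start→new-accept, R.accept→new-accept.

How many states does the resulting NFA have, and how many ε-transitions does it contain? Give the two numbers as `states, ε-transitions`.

21, 18

Recursing over subexpressions:
Each of the 7 symbol leaves contributes 2 states and 0 ε-transitions.
  0|1 = 6 states, 4 ε-transitions
  0|1 = 6 states, 4 ε-transitions
  1(0|1)(0|1) = 12 states, 8 ε-transitions
  (1(0|1)(0|1))+ = 14 states, 11 ε-transitions
  (1(0|1)(0|1))+1 = 15 states, 11 ε-transitions
  ((1(0|1)(0|1))+1)? = 17 states, 14 ε-transitions
  1|((1(0|1)(0|1))+1)? = 21 states, 18 ε-transitions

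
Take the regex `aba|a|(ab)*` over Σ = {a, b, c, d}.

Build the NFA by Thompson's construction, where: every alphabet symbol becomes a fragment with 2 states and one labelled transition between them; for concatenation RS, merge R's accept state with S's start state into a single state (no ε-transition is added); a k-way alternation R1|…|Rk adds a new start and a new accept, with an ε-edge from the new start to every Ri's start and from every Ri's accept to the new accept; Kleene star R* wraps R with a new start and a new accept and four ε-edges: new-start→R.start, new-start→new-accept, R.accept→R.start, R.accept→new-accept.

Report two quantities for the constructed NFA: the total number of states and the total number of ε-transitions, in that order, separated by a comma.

13, 10

By structural recursion:
Each of the 6 symbol leaves contributes 2 states and 0 ε-transitions.
  aba = 4 states, 0 ε-transitions
  ab = 3 states, 0 ε-transitions
  (ab)* = 5 states, 4 ε-transitions
  aba|a|(ab)* = 13 states, 10 ε-transitions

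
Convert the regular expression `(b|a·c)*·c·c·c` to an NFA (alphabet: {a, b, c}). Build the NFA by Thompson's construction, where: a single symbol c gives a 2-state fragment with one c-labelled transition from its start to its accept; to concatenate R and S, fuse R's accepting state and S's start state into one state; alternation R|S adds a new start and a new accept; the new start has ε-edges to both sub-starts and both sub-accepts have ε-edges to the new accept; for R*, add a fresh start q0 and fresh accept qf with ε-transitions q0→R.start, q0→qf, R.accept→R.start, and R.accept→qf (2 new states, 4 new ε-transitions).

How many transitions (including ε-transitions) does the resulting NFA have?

Building bottom-up:
Each of the 6 symbol leaves contributes 1 transition (1 symbol, 0 ε).
  a·c — 2 transitions (2 symbol, 0 ε)
  b|a·c — 7 transitions (3 symbol, 4 ε)
  (b|a·c)* — 11 transitions (3 symbol, 8 ε)
  (b|a·c)*·c·c·c — 14 transitions (6 symbol, 8 ε)

14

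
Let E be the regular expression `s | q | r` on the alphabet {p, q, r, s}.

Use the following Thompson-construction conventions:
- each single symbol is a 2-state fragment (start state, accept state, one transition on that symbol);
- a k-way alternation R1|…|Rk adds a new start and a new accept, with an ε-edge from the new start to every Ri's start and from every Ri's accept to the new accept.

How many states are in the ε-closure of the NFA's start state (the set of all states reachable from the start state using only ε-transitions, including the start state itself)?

4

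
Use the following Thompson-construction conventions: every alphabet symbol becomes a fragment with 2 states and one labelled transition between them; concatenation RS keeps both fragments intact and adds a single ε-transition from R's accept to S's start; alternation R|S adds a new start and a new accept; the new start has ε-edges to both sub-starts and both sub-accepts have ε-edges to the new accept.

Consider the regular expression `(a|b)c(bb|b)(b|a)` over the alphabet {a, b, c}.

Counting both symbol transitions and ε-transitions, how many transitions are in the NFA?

24

Per subexpression:
Each of the 8 symbol leaves contributes 1 transition (1 symbol, 0 ε).
  a|b → 6 transitions (2 symbol, 4 ε)
  bb → 3 transitions (2 symbol, 1 ε)
  bb|b → 8 transitions (3 symbol, 5 ε)
  b|a → 6 transitions (2 symbol, 4 ε)
  (a|b)c(bb|b)(b|a) → 24 transitions (8 symbol, 16 ε)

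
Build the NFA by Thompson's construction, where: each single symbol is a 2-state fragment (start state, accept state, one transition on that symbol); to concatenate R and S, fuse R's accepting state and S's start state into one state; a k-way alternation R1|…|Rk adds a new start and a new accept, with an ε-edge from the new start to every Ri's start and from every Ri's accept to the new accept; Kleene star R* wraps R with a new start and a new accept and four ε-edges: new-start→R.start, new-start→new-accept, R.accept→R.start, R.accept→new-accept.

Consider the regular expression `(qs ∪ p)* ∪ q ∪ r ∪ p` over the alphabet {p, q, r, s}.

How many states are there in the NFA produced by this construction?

Building bottom-up:
Each of the 6 symbol leaves contributes a 2-state fragment.
  qs — 3 states
  qs ∪ p — 7 states
  (qs ∪ p)* — 9 states
  (qs ∪ p)* ∪ q ∪ r ∪ p — 17 states

17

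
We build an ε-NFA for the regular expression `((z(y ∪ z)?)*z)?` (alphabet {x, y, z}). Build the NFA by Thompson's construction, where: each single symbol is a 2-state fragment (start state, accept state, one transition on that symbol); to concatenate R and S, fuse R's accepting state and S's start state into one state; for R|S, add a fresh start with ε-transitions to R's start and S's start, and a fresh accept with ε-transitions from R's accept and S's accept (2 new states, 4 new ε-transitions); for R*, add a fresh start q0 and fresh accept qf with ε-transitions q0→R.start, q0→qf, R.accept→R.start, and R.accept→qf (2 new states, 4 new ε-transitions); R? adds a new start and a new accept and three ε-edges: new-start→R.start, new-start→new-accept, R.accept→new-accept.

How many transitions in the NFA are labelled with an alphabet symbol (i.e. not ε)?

4

Building bottom-up:
Each of the 4 symbol leaves contributes exactly 1 symbol transition.
  y ∪ z — 2 symbol transitions
  (y ∪ z)? — 2 symbol transitions
  z(y ∪ z)? — 3 symbol transitions
  (z(y ∪ z)?)* — 3 symbol transitions
  (z(y ∪ z)?)*z — 4 symbol transitions
  ((z(y ∪ z)?)*z)? — 4 symbol transitions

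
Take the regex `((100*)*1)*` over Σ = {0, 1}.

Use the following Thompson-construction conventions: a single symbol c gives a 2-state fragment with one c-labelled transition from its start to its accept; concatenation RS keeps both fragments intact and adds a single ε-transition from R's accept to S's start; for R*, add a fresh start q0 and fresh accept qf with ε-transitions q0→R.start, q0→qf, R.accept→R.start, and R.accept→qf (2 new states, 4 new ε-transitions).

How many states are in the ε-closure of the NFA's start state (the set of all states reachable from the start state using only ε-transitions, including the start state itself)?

Work bottom-up. For each fragment F, track |ε-closure(F.start)| and whether F's accept lies in that closure (i.e. whether F accepts ε). A single-symbol fragment has closure size 1 and does not accept ε.
  0* : |ε-closure| = 1 (new start) + 1 (body) + 1 (new accept) = 3
  100* : same as the first factor's closure: |ε-closure| = 1
  (100*)* : |ε-closure| = 1 (new start) + 1 (body) + 1 (new accept) = 3
  (100*)*1 : the left operand accepts ε, so the closure extends into the next operand (via the concat ε-link); |ε-closure| = 3 + 1 = 4
  ((100*)*1)* : |ε-closure| = 1 (new start) + 4 (body) + 1 (new accept) = 6

6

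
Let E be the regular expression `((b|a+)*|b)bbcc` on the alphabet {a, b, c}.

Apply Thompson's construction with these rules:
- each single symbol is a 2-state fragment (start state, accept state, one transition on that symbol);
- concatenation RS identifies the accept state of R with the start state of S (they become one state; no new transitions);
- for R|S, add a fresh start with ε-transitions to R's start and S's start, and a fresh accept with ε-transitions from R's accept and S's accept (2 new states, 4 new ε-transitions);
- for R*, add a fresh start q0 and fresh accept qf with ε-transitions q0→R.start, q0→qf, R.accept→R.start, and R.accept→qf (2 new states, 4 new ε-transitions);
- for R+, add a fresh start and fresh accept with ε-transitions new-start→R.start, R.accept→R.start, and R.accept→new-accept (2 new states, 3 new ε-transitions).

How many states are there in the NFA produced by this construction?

18

Per subexpression:
Each of the 7 symbol leaves contributes a 2-state fragment.
  a+ — 4 states
  b|a+ — 8 states
  (b|a+)* — 10 states
  (b|a+)*|b — 14 states
  ((b|a+)*|b)bbcc — 18 states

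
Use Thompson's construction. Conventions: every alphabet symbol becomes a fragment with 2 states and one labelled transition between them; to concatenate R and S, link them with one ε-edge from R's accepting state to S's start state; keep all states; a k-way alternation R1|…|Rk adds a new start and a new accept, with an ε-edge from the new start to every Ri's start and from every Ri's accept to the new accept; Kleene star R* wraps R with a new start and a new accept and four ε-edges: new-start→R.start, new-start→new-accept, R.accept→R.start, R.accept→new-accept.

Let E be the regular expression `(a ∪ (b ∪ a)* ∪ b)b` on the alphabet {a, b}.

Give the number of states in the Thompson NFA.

16

By structural recursion:
Each of the 5 symbol leaves contributes a 2-state fragment.
  b ∪ a = 6 states
  (b ∪ a)* = 8 states
  a ∪ (b ∪ a)* ∪ b = 14 states
  (a ∪ (b ∪ a)* ∪ b)b = 16 states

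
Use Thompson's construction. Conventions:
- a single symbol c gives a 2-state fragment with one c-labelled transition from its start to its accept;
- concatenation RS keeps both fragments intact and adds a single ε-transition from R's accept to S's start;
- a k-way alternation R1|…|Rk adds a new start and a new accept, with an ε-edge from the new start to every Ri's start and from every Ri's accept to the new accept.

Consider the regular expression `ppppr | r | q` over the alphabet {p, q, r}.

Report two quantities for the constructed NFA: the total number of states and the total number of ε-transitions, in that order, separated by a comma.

16, 10

Recursing over subexpressions:
Each of the 7 symbol leaves contributes 2 states and 0 ε-transitions.
  ppppr → 10 states, 4 ε-transitions
  ppppr | r | q → 16 states, 10 ε-transitions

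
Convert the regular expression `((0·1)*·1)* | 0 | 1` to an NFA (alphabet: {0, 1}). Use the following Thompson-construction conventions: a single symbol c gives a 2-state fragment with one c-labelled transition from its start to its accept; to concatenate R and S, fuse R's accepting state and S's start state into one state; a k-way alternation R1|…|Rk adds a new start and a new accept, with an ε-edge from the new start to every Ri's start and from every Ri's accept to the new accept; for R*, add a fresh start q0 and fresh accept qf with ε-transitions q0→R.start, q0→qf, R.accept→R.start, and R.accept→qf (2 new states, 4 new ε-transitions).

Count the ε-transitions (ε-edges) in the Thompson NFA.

Per subexpression:
Each of the 5 symbol leaves contributes 0 ε-transitions.
  0·1 → 0 ε-transitions
  (0·1)* → 4 ε-transitions
  (0·1)*·1 → 4 ε-transitions
  ((0·1)*·1)* → 8 ε-transitions
  ((0·1)*·1)* | 0 | 1 → 14 ε-transitions

14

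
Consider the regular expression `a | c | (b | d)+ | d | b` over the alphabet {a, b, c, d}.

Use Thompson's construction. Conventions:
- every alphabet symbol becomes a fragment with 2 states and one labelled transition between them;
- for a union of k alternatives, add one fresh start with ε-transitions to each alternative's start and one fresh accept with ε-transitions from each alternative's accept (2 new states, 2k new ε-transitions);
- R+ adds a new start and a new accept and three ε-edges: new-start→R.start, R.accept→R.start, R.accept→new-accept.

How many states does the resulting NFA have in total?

18

Building bottom-up:
Each of the 6 symbol leaves contributes a 2-state fragment.
  b | d → 6 states
  (b | d)+ → 8 states
  a | c | (b | d)+ | d | b → 18 states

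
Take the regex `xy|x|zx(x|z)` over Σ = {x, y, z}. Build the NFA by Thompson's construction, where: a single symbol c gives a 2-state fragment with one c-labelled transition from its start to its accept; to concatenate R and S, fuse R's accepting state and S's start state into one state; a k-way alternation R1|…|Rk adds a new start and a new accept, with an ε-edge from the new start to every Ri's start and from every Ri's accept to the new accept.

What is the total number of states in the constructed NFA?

15

Per subexpression:
Each of the 7 symbol leaves contributes a 2-state fragment.
  xy — 3 states
  x|z — 6 states
  zx(x|z) — 8 states
  xy|x|zx(x|z) — 15 states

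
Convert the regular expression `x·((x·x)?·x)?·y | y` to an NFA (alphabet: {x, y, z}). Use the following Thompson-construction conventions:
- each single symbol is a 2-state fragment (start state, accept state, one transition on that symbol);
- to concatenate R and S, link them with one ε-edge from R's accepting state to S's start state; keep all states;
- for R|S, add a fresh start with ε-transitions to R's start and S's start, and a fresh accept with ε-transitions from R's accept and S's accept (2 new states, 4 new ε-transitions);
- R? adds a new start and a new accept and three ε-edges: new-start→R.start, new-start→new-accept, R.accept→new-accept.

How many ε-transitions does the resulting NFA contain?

Recursing over subexpressions:
Each of the 6 symbol leaves contributes 0 ε-transitions.
  x·x : 1 ε-transition
  (x·x)? : 4 ε-transitions
  (x·x)?·x : 5 ε-transitions
  ((x·x)?·x)? : 8 ε-transitions
  x·((x·x)?·x)?·y : 10 ε-transitions
  x·((x·x)?·x)?·y | y : 14 ε-transitions

14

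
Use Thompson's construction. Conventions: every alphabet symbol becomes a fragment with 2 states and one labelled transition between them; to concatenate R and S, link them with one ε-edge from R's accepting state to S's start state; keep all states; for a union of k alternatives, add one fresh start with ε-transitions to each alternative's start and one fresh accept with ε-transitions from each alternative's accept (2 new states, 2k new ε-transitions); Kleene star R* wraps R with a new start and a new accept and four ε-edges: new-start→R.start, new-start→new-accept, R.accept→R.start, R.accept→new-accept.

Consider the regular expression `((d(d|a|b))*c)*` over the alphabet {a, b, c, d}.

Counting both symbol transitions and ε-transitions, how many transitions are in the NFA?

Recursing over subexpressions:
Each of the 5 symbol leaves contributes 1 transition (1 symbol, 0 ε).
  d|a|b : 9 transitions (3 symbol, 6 ε)
  d(d|a|b) : 11 transitions (4 symbol, 7 ε)
  (d(d|a|b))* : 15 transitions (4 symbol, 11 ε)
  (d(d|a|b))*c : 17 transitions (5 symbol, 12 ε)
  ((d(d|a|b))*c)* : 21 transitions (5 symbol, 16 ε)

21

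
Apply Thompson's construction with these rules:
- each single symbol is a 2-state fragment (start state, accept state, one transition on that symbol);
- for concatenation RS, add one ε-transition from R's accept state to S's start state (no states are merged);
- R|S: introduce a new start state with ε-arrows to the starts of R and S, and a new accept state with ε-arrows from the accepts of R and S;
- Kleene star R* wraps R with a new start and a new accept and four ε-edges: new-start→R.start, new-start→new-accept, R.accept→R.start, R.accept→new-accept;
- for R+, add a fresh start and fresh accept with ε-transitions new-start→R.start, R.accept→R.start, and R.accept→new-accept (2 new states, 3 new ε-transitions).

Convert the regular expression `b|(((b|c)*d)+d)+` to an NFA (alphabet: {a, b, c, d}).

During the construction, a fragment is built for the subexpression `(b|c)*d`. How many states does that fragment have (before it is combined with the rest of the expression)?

Fragment for `(b|c)*d`:
Each of the 3 symbol leaves contributes a 2-state fragment.
  b|c : 6 states
  (b|c)* : 8 states
  (b|c)*d : 10 states

10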